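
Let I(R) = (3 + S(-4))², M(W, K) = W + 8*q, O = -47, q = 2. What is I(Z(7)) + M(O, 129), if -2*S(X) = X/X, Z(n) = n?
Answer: -99/4 ≈ -24.750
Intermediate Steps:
S(X) = -½ (S(X) = -X/(2*X) = -½*1 = -½)
M(W, K) = 16 + W (M(W, K) = W + 8*2 = W + 16 = 16 + W)
I(R) = 25/4 (I(R) = (3 - ½)² = (5/2)² = 25/4)
I(Z(7)) + M(O, 129) = 25/4 + (16 - 47) = 25/4 - 31 = -99/4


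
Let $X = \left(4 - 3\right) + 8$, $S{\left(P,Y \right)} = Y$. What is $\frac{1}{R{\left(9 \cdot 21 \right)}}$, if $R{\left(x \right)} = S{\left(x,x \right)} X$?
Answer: $\frac{1}{1701} \approx 0.00058789$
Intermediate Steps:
$X = 9$ ($X = 1 + 8 = 9$)
$R{\left(x \right)} = 9 x$ ($R{\left(x \right)} = x 9 = 9 x$)
$\frac{1}{R{\left(9 \cdot 21 \right)}} = \frac{1}{9 \cdot 9 \cdot 21} = \frac{1}{9 \cdot 189} = \frac{1}{1701}$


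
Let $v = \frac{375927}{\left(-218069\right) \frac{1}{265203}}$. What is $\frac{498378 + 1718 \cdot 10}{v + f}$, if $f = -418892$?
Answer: $- \frac{112427217502}{191044327729} \approx -0.58849$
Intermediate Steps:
$v = - \frac{99696968181}{218069}$ ($v = \frac{375927}{\left(-218069\right) \frac{1}{265203}} = \frac{375927}{- \frac{218069}{265203}} = 375927 \left(- \frac{265203}{218069}\right) = - \frac{99696968181}{218069} \approx -4.5718 \cdot 10^{5}$)
$\frac{498378 + 1718 \cdot 10}{v + f} = \frac{498378 + 1718 \cdot 10}{- \frac{99696968181}{218069} - 418892} = \frac{498378 + 17180}{- \frac{191044327729}{218069}} = 515558 \left(- \frac{218069}{191044327729}\right) = - \frac{112427217502}{191044327729}$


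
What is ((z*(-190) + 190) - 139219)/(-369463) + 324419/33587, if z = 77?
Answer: 125021761830/12409153781 ≈ 10.075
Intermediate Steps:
((z*(-190) + 190) - 139219)/(-369463) + 324419/33587 = ((77*(-190) + 190) - 139219)/(-369463) + 324419/33587 = ((-14630 + 190) - 139219)*(-1/369463) + 324419*(1/33587) = (-14440 - 139219)*(-1/369463) + 324419/33587 = -153659*(-1/369463) + 324419/33587 = 153659/369463 + 324419/33587 = 125021761830/12409153781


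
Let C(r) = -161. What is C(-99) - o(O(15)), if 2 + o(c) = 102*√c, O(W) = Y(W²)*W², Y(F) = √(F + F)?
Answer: -159 - 1530*2^(¼)*√15 ≈ -7205.8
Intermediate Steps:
Y(F) = √2*√F (Y(F) = √(2*F) = √2*√F)
O(W) = √2*W²*√(W²) (O(W) = (√2*√(W²))*W² = √2*W²*√(W²))
o(c) = -2 + 102*√c
C(-99) - o(O(15)) = -161 - (-2 + 102*√(√2*15²*√(15²))) = -161 - (-2 + 102*√(√2*225*√225)) = -161 - (-2 + 102*√(√2*225*15)) = -161 - (-2 + 102*√(3375*√2)) = -161 - (-2 + 102*(15*2^(¼)*√15)) = -161 - (-2 + 1530*2^(¼)*√15) = -161 + (2 - 1530*2^(¼)*√15) = -159 - 1530*2^(¼)*√15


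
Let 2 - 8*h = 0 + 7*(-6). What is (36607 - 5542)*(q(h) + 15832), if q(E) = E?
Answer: 983983875/2 ≈ 4.9199e+8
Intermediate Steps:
h = 11/2 (h = ¼ - (0 + 7*(-6))/8 = ¼ - (0 - 42)/8 = ¼ - ⅛*(-42) = ¼ + 21/4 = 11/2 ≈ 5.5000)
(36607 - 5542)*(q(h) + 15832) = (36607 - 5542)*(11/2 + 15832) = 31065*(31675/2) = 983983875/2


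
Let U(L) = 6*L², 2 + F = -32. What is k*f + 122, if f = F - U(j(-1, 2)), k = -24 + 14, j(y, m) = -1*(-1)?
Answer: 522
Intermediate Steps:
F = -34 (F = -2 - 32 = -34)
j(y, m) = 1
k = -10
f = -40 (f = -34 - 6*1² = -34 - 6 = -40)
k*f + 122 = -10*(-40) + 122 = 400 + 122 = 522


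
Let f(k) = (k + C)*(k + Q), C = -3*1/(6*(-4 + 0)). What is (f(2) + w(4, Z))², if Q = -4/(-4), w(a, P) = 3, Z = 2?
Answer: 5625/64 ≈ 87.891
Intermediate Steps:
C = ⅛ (C = -3/(6*(-4)) = -3/(-24) = -3*(-1/24) = ⅛ ≈ 0.12500)
Q = 1 (Q = -4*(-¼) = 1)
f(k) = (1 + k)*(⅛ + k) (f(k) = (k + ⅛)*(k + 1) = (⅛ + k)*(1 + k) = (1 + k)*(⅛ + k))
(f(2) + w(4, Z))² = ((⅛ + 2² + (9/8)*2) + 3)² = ((⅛ + 4 + 9/4) + 3)² = (51/8 + 3)² = (75/8)² = 5625/64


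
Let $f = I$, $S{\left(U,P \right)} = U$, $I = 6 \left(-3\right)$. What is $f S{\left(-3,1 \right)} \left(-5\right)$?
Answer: $-270$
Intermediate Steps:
$I = -18$
$f = -18$
$f S{\left(-3,1 \right)} \left(-5\right) = \left(-18\right) \left(-3\right) \left(-5\right) = 54 \left(-5\right) = -270$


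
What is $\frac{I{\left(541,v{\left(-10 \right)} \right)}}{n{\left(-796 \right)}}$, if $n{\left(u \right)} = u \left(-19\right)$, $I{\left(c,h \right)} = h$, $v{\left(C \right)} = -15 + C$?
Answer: $- \frac{25}{15124} \approx -0.001653$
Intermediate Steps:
$n{\left(u \right)} = - 19 u$
$\frac{I{\left(541,v{\left(-10 \right)} \right)}}{n{\left(-796 \right)}} = \frac{-15 - 10}{\left(-19\right) \left(-796\right)} = - \frac{25}{15124}$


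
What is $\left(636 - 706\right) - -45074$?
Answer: $45004$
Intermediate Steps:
$\left(636 - 706\right) - -45074 = -70 + 45074 = 45004$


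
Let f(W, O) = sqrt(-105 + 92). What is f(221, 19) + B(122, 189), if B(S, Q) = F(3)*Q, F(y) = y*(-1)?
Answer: -567 + I*sqrt(13) ≈ -567.0 + 3.6056*I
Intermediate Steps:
F(y) = -y
B(S, Q) = -3*Q (B(S, Q) = (-1*3)*Q = -3*Q)
f(W, O) = I*sqrt(13) (f(W, O) = sqrt(-13) = I*sqrt(13))
f(221, 19) + B(122, 189) = I*sqrt(13) - 3*189 = I*sqrt(13) - 567 = -567 + I*sqrt(13)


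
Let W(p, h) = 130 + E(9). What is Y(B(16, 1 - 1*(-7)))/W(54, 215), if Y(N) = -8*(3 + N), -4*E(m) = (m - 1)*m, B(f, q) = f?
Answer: -19/14 ≈ -1.3571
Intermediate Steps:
E(m) = -m*(-1 + m)/4 (E(m) = -(m - 1)*m/4 = -(-1 + m)*m/4 = -m*(-1 + m)/4)
Y(N) = -24 - 8*N
W(p, h) = 112 (W(p, h) = 130 + (¼)*9*(1 - 1*9) = 130 + (¼)*9*(1 - 9) = 130 + (¼)*9*(-8) = 130 - 18 = 112)
Y(B(16, 1 - 1*(-7)))/W(54, 215) = (-24 - 8*16)/112 = (-24 - 128)*(1/112) = -152*1/112 = -19/14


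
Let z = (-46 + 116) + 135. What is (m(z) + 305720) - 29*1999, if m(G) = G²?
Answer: 289774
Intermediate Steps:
z = 205 (z = 70 + 135 = 205)
(m(z) + 305720) - 29*1999 = (205² + 305720) - 29*1999 = (42025 + 305720) - 57971 = 347745 - 57971 = 289774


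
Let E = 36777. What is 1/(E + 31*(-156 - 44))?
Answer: 1/30577 ≈ 3.2704e-5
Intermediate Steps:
1/(E + 31*(-156 - 44)) = 1/(36777 + 31*(-156 - 44)) = 1/(36777 + 31*(-200)) = 1/(36777 - 6200) = 1/30577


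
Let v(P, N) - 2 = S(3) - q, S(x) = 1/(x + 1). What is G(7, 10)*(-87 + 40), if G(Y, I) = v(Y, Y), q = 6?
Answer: 705/4 ≈ 176.25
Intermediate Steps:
S(x) = 1/(1 + x)
v(P, N) = -15/4 (v(P, N) = 2 + (1/(1 + 3) - 1*6) = 2 + (1/4 - 6) = 2 + (¼ - 6) = 2 - 23/4 = -15/4)
G(Y, I) = -15/4
G(7, 10)*(-87 + 40) = -15*(-87 + 40)/4 = -15/4*(-47) = 705/4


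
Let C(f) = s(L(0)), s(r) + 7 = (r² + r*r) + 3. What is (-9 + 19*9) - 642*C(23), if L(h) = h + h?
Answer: 2730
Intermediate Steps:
L(h) = 2*h
s(r) = -4 + 2*r² (s(r) = -7 + ((r² + r*r) + 3) = -7 + ((r² + r²) + 3) = -7 + (2*r² + 3) = -7 + (3 + 2*r²) = -4 + 2*r²)
C(f) = -4 (C(f) = -4 + 2*(2*0)² = -4 + 2*0² = -4 + 2*0 = -4 + 0 = -4)
(-9 + 19*9) - 642*C(23) = (-9 + 19*9) - 642*(-4) = (-9 + 171) + 2568 = 162 + 2568 = 2730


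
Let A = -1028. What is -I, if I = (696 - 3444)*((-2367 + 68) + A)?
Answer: -9142596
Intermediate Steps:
I = 9142596 (I = (696 - 3444)*((-2367 + 68) - 1028) = -2748*(-2299 - 1028) = -2748*(-3327) = 9142596)
-I = -1*9142596 = -9142596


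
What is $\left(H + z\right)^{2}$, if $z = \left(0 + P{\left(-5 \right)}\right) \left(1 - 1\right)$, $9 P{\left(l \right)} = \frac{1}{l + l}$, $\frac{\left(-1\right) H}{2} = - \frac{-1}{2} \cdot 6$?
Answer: $36$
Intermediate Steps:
$H = -6$ ($H = - 2 - \frac{-1}{2} \cdot 6 = - 2 \left(-1\right) \left(- \frac{1}{2}\right) 6 = - 2 \cdot \frac{1}{2} \cdot 6 = \left(-2\right) 3 = -6$)
$P{\left(l \right)} = \frac{1}{18 l}$ ($P{\left(l \right)} = \frac{1}{9 \left(l + l\right)} = \frac{1}{9 \cdot 2 l} = \frac{\frac{1}{2} \frac{1}{l}}{9} = \frac{1}{18 l}$)
$z = 0$ ($z = \left(0 + \frac{1}{18 \left(-5\right)}\right) \left(1 - 1\right) = \left(0 + \frac{1}{18} \left(- \frac{1}{5}\right)\right) 0 = \left(0 - \frac{1}{90}\right) 0 = \left(- \frac{1}{90}\right) 0 = 0$)
$\left(H + z\right)^{2} = \left(-6 + 0\right)^{2} = \left(-6\right)^{2} = 36$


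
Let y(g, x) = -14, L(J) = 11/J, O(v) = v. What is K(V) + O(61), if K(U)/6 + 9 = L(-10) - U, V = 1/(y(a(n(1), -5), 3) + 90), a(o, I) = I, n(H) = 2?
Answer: 61/190 ≈ 0.32105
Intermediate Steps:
V = 1/76 (V = 1/(-14 + 90) = 1/76 ≈ 0.013158)
K(U) = -303/5 - 6*U (K(U) = -54 + 6*(11/(-10) - U) = -54 + 6*(11*(-⅒) - U) = -54 + 6*(-11/10 - U) = -54 + (-33/5 - 6*U) = -303/5 - 6*U)
K(V) + O(61) = (-303/5 - 6*1/76) + 61 = (-303/5 - 3/38) + 61 = -11529/190 + 61 = 61/190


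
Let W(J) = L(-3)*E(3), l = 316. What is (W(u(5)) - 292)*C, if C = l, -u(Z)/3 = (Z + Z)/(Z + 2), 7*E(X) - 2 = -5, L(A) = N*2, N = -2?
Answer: -642112/7 ≈ -91730.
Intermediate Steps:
L(A) = -4 (L(A) = -2*2 = -4)
E(X) = -3/7 (E(X) = 2/7 + (⅐)*(-5) = 2/7 - 5/7 = -3/7)
u(Z) = -6*Z/(2 + Z) (u(Z) = -3*(Z + Z)/(Z + 2) = -3*2*Z/(2 + Z) = -6*Z/(2 + Z))
W(J) = 12/7 (W(J) = -4*(-3/7) = 12/7)
C = 316
(W(u(5)) - 292)*C = (12/7 - 292)*316 = -2032/7*316 = -642112/7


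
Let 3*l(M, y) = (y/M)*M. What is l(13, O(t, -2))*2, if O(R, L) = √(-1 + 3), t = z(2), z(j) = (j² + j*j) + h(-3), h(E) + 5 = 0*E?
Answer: 2*√2/3 ≈ 0.94281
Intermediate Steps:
h(E) = -5 (h(E) = -5 + 0*E = -5 + 0 = -5)
z(j) = -5 + 2*j² (z(j) = (j² + j*j) - 5 = (j² + j²) - 5 = 2*j² - 5 = -5 + 2*j²)
t = 3 (t = -5 + 2*2² = -5 + 2*4 = -5 + 8 = 3)
O(R, L) = √2
l(M, y) = y/3 (l(M, y) = ((y/M)*M)/3 = y/3)
l(13, O(t, -2))*2 = (√2/3)*2 = 2*√2/3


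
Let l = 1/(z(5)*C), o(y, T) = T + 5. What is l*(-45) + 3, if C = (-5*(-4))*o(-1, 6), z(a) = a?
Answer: 651/220 ≈ 2.9591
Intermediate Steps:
o(y, T) = 5 + T
C = 220 (C = (-5*(-4))*(5 + 6) = 20*11 = 220)
l = 1/1100 (l = 1/(5*220) = 1/1100 ≈ 0.00090909)
l*(-45) + 3 = (1/1100)*(-45) + 3 = -9/220 + 3 = 651/220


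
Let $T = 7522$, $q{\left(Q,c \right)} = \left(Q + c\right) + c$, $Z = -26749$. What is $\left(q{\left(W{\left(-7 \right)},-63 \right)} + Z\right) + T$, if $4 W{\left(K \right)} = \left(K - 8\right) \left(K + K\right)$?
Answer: $- \frac{38601}{2} \approx -19301.0$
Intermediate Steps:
$W{\left(K \right)} = \frac{K \left(-8 + K\right)}{2}$ ($W{\left(K \right)} = \frac{\left(K - 8\right) \left(K + K\right)}{4} = \frac{\left(-8 + K\right) 2 K}{4} = \frac{2 K \left(-8 + K\right)}{4} = \frac{K \left(-8 + K\right)}{2}$)
$q{\left(Q,c \right)} = Q + 2 c$
$\left(q{\left(W{\left(-7 \right)},-63 \right)} + Z\right) + T = \left(\left(\frac{1}{2} \left(-7\right) \left(-8 - 7\right) + 2 \left(-63\right)\right) - 26749\right) + 7522 = \left(\left(\frac{1}{2} \left(-7\right) \left(-15\right) - 126\right) - 26749\right) + 7522 = \left(\left(\frac{105}{2} - 126\right) - 26749\right) + 7522 = \left(- \frac{147}{2} - 26749\right) + 7522 = - \frac{53645}{2} + 7522 = - \frac{38601}{2}$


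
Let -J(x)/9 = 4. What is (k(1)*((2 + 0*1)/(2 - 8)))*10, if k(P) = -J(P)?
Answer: -120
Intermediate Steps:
J(x) = -36 (J(x) = -9*4 = -36)
k(P) = 36 (k(P) = -1*(-36) = 36)
(k(1)*((2 + 0*1)/(2 - 8)))*10 = (36*((2 + 0*1)/(2 - 8)))*10 = (36*((2 + 0)/(-6)))*10 = (36*(2*(-⅙)))*10 = (36*(-⅓))*10 = -12*10 = -120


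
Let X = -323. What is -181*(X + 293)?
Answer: 5430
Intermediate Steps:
-181*(X + 293) = -181*(-323 + 293) = -181*(-30) = 5430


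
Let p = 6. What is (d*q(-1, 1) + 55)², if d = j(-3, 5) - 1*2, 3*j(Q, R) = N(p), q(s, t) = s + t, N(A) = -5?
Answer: 3025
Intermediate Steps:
j(Q, R) = -5/3 (j(Q, R) = (⅓)*(-5) = -5/3)
d = -11/3 (d = -5/3 - 1*2 = -5/3 - 2 = -11/3 ≈ -3.6667)
(d*q(-1, 1) + 55)² = (-11*(-1 + 1)/3 + 55)² = (-11/3*0 + 55)² = (0 + 55)² = 55² = 3025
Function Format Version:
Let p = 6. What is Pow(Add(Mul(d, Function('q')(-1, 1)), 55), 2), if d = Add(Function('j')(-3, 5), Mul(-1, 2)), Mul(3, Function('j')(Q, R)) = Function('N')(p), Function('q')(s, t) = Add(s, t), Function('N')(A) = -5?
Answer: 3025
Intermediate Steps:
Function('j')(Q, R) = Rational(-5, 3) (Function('j')(Q, R) = Mul(Rational(1, 3), -5) = Rational(-5, 3))
d = Rational(-11, 3) (d = Add(Rational(-5, 3), Mul(-1, 2)) = Add(Rational(-5, 3), -2) = Rational(-11, 3) ≈ -3.6667)
Pow(Add(Mul(d, Function('q')(-1, 1)), 55), 2) = Pow(Add(Mul(Rational(-11, 3), Add(-1, 1)), 55), 2) = Pow(Add(Mul(Rational(-11, 3), 0), 55), 2) = Pow(Add(0, 55), 2) = Pow(55, 2) = 3025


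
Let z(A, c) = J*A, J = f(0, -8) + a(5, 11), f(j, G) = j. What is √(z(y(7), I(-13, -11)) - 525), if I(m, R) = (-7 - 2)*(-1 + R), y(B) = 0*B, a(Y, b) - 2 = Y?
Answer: 5*I*√21 ≈ 22.913*I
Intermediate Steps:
a(Y, b) = 2 + Y
y(B) = 0
I(m, R) = 9 - 9*R (I(m, R) = -9*(-1 + R) = 9 - 9*R)
J = 7 (J = 0 + (2 + 5) = 0 + 7 = 7)
z(A, c) = 7*A
√(z(y(7), I(-13, -11)) - 525) = √(7*0 - 525) = √(0 - 525) = √(-525) = 5*I*√21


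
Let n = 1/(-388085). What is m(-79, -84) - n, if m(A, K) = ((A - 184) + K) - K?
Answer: -102066354/388085 ≈ -263.00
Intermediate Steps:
n = -1/388085 ≈ -2.5768e-6
m(A, K) = -184 + A (m(A, K) = ((-184 + A) + K) - K = (-184 + A + K) - K = -184 + A)
m(-79, -84) - n = (-184 - 79) - 1*(-1/388085) = -263 + 1/388085 = -102066354/388085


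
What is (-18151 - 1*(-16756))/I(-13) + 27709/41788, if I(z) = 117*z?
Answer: 11159961/7062172 ≈ 1.5802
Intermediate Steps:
(-18151 - 1*(-16756))/I(-13) + 27709/41788 = (-18151 - 1*(-16756))/((117*(-13))) + 27709/41788 = (-18151 + 16756)/(-1521) + 27709*(1/41788) = -1395*(-1/1521) + 27709/41788 = 155/169 + 27709/41788 = 11159961/7062172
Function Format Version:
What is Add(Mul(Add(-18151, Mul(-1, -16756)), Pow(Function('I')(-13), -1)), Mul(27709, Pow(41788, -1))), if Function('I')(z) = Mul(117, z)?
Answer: Rational(11159961, 7062172) ≈ 1.5802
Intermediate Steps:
Add(Mul(Add(-18151, Mul(-1, -16756)), Pow(Function('I')(-13), -1)), Mul(27709, Pow(41788, -1))) = Add(Mul(Add(-18151, Mul(-1, -16756)), Pow(Mul(117, -13), -1)), Mul(27709, Pow(41788, -1))) = Add(Mul(Add(-18151, 16756), Pow(-1521, -1)), Mul(27709, Rational(1, 41788))) = Add(Mul(-1395, Rational(-1, 1521)), Rational(27709, 41788)) = Add(Rational(155, 169), Rational(27709, 41788)) = Rational(11159961, 7062172)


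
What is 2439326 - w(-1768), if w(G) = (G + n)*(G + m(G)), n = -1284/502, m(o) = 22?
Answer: -163669034/251 ≈ -6.5207e+5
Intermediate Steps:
n = -642/251 (n = -1284*1/502 = -642/251 ≈ -2.5578)
w(G) = (22 + G)*(-642/251 + G) (w(G) = (G - 642/251)*(G + 22) = (-642/251 + G)*(22 + G) = (22 + G)*(-642/251 + G))
2439326 - w(-1768) = 2439326 - (-14124/251 + (-1768)² + (4880/251)*(-1768)) = 2439326 - (-14124/251 + 3125824 - 8627840/251) = 2439326 - 1*775939860/251 = 2439326 - 775939860/251 = -163669034/251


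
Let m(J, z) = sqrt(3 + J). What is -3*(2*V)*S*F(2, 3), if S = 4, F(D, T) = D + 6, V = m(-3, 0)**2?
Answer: 0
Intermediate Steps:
V = 0 (V = (sqrt(3 - 3))**2 = (sqrt(0))**2 = 0**2 = 0)
F(D, T) = 6 + D
-3*(2*V)*S*F(2, 3) = -3*(2*0)*4*(6 + 2) = -3*0*4*8 = -0*8 = -3*0 = 0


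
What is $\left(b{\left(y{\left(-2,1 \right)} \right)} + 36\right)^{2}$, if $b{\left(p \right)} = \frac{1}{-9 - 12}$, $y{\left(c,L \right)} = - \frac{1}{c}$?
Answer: $\frac{570025}{441} \approx 1292.6$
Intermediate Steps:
$b{\left(p \right)} = - \frac{1}{21}$ ($b{\left(p \right)} = \frac{1}{-21} = - \frac{1}{21}$)
$\left(b{\left(y{\left(-2,1 \right)} \right)} + 36\right)^{2} = \left(- \frac{1}{21} + 36\right)^{2} = \left(\frac{755}{21}\right)^{2} = \frac{570025}{441}$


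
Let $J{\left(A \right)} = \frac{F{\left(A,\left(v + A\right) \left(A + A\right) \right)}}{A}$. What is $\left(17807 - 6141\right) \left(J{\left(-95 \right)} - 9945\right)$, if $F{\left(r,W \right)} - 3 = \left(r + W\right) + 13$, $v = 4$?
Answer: $- \frac{590659404}{5} \approx -1.1813 \cdot 10^{8}$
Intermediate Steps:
$F{\left(r,W \right)} = 16 + W + r$ ($F{\left(r,W \right)} = 3 + \left(\left(r + W\right) + 13\right) = 3 + \left(\left(W + r\right) + 13\right) = 3 + \left(13 + W + r\right) = 16 + W + r$)
$J{\left(A \right)} = \frac{16 + A + 2 A \left(4 + A\right)}{A}$ ($J{\left(A \right)} = \frac{16 + \left(4 + A\right) \left(A + A\right) + A}{A} = \frac{16 + \left(4 + A\right) 2 A + A}{A} = \frac{16 + 2 A \left(4 + A\right) + A}{A} = \frac{16 + A + 2 A \left(4 + A\right)}{A}$)
$\left(17807 - 6141\right) \left(J{\left(-95 \right)} - 9945\right) = \left(17807 - 6141\right) \left(\left(9 + 2 \left(-95\right) + \frac{16}{-95}\right) - 9945\right) = 11666 \left(\left(9 - 190 + 16 \left(- \frac{1}{95}\right)\right) - 9945\right) = 11666 \left(\left(9 - 190 - \frac{16}{95}\right) - 9945\right) = 11666 \left(- \frac{17211}{95} - 9945\right) = 11666 \left(- \frac{961986}{95}\right) = - \frac{590659404}{5}$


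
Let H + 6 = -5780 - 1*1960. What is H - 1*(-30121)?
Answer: 22375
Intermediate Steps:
H = -7746 (H = -6 + (-5780 - 1*1960) = -6 + (-5780 - 1960) = -6 - 7740 = -7746)
H - 1*(-30121) = -7746 - 1*(-30121) = -7746 + 30121 = 22375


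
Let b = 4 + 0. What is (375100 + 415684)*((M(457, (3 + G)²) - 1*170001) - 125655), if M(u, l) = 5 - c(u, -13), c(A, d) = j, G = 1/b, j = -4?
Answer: -233792917248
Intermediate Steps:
b = 4
G = ¼ (G = 1/4 = ¼ ≈ 0.25000)
c(A, d) = -4
M(u, l) = 9 (M(u, l) = 5 - 1*(-4) = 5 + 4 = 9)
(375100 + 415684)*((M(457, (3 + G)²) - 1*170001) - 125655) = (375100 + 415684)*((9 - 1*170001) - 125655) = 790784*((9 - 170001) - 125655) = 790784*(-169992 - 125655) = 790784*(-295647) = -233792917248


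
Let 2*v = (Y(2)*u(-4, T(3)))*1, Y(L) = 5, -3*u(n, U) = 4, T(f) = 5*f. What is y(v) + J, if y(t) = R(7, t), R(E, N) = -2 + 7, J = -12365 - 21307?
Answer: -33667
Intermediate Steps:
u(n, U) = -4/3 (u(n, U) = -⅓*4 = -4/3)
J = -33672
R(E, N) = 5
v = -10/3 (v = ((5*(-4/3))*1)/2 = (-20/3*1)/2 = (½)*(-20/3) = -10/3 ≈ -3.3333)
y(t) = 5
y(v) + J = 5 - 33672 = -33667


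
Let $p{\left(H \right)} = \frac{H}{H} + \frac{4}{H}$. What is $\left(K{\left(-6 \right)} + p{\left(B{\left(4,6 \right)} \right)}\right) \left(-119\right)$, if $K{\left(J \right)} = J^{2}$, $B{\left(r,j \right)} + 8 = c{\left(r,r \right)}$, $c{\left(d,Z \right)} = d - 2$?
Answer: $- \frac{12971}{3} \approx -4323.7$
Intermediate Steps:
$c{\left(d,Z \right)} = -2 + d$ ($c{\left(d,Z \right)} = d - 2 = -2 + d$)
$B{\left(r,j \right)} = -10 + r$ ($B{\left(r,j \right)} = -8 + \left(-2 + r\right) = -10 + r$)
$p{\left(H \right)} = 1 + \frac{4}{H}$
$\left(K{\left(-6 \right)} + p{\left(B{\left(4,6 \right)} \right)}\right) \left(-119\right) = \left(\left(-6\right)^{2} + \frac{4 + \left(-10 + 4\right)}{-10 + 4}\right) \left(-119\right) = \left(36 + \frac{4 - 6}{-6}\right) \left(-119\right) = \left(36 - - \frac{1}{3}\right) \left(-119\right) = \left(36 + \frac{1}{3}\right) \left(-119\right) = \frac{109}{3} \left(-119\right) = - \frac{12971}{3}$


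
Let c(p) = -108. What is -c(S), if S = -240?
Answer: 108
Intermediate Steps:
-c(S) = -1*(-108) = 108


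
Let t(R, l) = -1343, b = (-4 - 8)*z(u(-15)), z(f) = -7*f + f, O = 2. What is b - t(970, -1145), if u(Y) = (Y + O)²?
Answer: 13511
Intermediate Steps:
u(Y) = (2 + Y)² (u(Y) = (Y + 2)² = (2 + Y)²)
z(f) = -6*f
b = 12168 (b = (-4 - 8)*(-6*(2 - 15)²) = -(-72)*(-13)² = -(-72)*169 = -12*(-1014) = 12168)
b - t(970, -1145) = 12168 - 1*(-1343) = 12168 + 1343 = 13511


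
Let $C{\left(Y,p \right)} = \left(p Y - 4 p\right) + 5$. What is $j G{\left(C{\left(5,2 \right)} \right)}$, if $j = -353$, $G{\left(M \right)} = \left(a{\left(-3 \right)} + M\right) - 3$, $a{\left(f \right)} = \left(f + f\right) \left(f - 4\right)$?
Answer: $-16238$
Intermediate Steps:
$C{\left(Y,p \right)} = 5 - 4 p + Y p$ ($C{\left(Y,p \right)} = \left(Y p - 4 p\right) + 5 = \left(- 4 p + Y p\right) + 5 = 5 - 4 p + Y p$)
$a{\left(f \right)} = 2 f \left(-4 + f\right)$
$G{\left(M \right)} = 39 + M$ ($G{\left(M \right)} = \left(2 \left(-3\right) \left(-4 - 3\right) + M\right) - 3 = \left(2 \left(-3\right) \left(-7\right) + M\right) - 3 = \left(42 + M\right) - 3 = 39 + M$)
$j G{\left(C{\left(5,2 \right)} \right)} = - 353 \left(39 + \left(5 - 8 + 5 \cdot 2\right)\right) = - 353 \left(39 + \left(5 - 8 + 10\right)\right) = - 353 \left(39 + 7\right) = \left(-353\right) 46 = -16238$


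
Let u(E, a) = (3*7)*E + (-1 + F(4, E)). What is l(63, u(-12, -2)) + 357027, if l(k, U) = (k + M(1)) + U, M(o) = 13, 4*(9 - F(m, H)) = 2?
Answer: 713717/2 ≈ 3.5686e+5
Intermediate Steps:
F(m, H) = 17/2 (F(m, H) = 9 - ¼*2 = 9 - ½ = 17/2)
u(E, a) = 15/2 + 21*E (u(E, a) = (3*7)*E + (-1 + 17/2) = 21*E + 15/2 = 15/2 + 21*E)
l(k, U) = 13 + U + k (l(k, U) = (k + 13) + U = (13 + k) + U = 13 + U + k)
l(63, u(-12, -2)) + 357027 = (13 + (15/2 + 21*(-12)) + 63) + 357027 = (13 + (15/2 - 252) + 63) + 357027 = (13 - 489/2 + 63) + 357027 = -337/2 + 357027 = 713717/2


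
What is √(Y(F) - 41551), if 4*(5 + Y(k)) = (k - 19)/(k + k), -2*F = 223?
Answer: I*√33064496778/892 ≈ 203.85*I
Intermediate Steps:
F = -223/2 (F = -½*223 = -223/2 ≈ -111.50)
Y(k) = -5 + (-19 + k)/(8*k) (Y(k) = -5 + ((k - 19)/(k + k))/4 = -5 + ((-19 + k)/((2*k)))/4 = -5 + ((-19 + k)*(1/(2*k)))/4 = -5 + ((-19 + k)/(2*k))/4 = -5 + (-19 + k)/(8*k))
√(Y(F) - 41551) = √((-19 - 39*(-223/2))/(8*(-223/2)) - 41551) = √((⅛)*(-2/223)*(-19 + 8697/2) - 41551) = √((⅛)*(-2/223)*(8659/2) - 41551) = √(-8659/1784 - 41551) = √(-74135643/1784) = I*√33064496778/892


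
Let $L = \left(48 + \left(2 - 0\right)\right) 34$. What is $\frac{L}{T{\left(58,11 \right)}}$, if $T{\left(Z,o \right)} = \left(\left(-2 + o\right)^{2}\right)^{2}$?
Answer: $\frac{1700}{6561} \approx 0.25911$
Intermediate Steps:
$T{\left(Z,o \right)} = \left(-2 + o\right)^{4}$
$L = 1700$ ($L = \left(48 + \left(2 + 0\right)\right) 34 = \left(48 + 2\right) 34 = 50 \cdot 34 = 1700$)
$\frac{L}{T{\left(58,11 \right)}} = \frac{1700}{\left(-2 + 11\right)^{4}} = \frac{1700}{9^{4}} = \frac{1700}{6561}$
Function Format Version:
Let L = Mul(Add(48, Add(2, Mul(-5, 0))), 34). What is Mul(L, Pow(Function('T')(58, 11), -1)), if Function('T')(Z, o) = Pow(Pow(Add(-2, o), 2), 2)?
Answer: Rational(1700, 6561) ≈ 0.25911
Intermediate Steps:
Function('T')(Z, o) = Pow(Add(-2, o), 4)
L = 1700 (L = Mul(Add(48, Add(2, 0)), 34) = Mul(Add(48, 2), 34) = Mul(50, 34) = 1700)
Mul(L, Pow(Function('T')(58, 11), -1)) = Mul(1700, Pow(Pow(Add(-2, 11), 4), -1)) = Mul(1700, Pow(Pow(9, 4), -1)) = Mul(1700, Pow(6561, -1)) = Mul(1700, Rational(1, 6561)) = Rational(1700, 6561)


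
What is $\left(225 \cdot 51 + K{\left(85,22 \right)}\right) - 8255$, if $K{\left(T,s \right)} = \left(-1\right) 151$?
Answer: $3069$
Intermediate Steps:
$K{\left(T,s \right)} = -151$
$\left(225 \cdot 51 + K{\left(85,22 \right)}\right) - 8255 = \left(225 \cdot 51 - 151\right) - 8255 = \left(11475 - 151\right) - 8255 = 11324 - 8255 = 3069$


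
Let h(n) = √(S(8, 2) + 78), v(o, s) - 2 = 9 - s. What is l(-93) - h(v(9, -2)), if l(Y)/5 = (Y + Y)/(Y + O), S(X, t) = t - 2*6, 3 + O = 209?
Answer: -930/113 - 2*√17 ≈ -16.476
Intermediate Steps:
O = 206 (O = -3 + 209 = 206)
v(o, s) = 11 - s (v(o, s) = 2 + (9 - s) = 11 - s)
S(X, t) = -12 + t (S(X, t) = t - 12 = -12 + t)
h(n) = 2*√17 (h(n) = √((-12 + 2) + 78) = √(-10 + 78) = √68 = 2*√17)
l(Y) = 10*Y/(206 + Y) (l(Y) = 5*((Y + Y)/(Y + 206)) = 5*((2*Y)/(206 + Y)) = 5*(2*Y/(206 + Y)) = 10*Y/(206 + Y))
l(-93) - h(v(9, -2)) = 10*(-93)/(206 - 93) - 2*√17 = 10*(-93)/113 - 2*√17 = 10*(-93)*(1/113) - 2*√17 = -930/113 - 2*√17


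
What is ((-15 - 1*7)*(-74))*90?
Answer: 146520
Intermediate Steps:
((-15 - 1*7)*(-74))*90 = ((-15 - 7)*(-74))*90 = -22*(-74)*90 = 1628*90 = 146520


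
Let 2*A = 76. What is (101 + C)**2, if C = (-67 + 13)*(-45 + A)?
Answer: 229441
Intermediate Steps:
A = 38 (A = (1/2)*76 = 38)
C = 378 (C = (-67 + 13)*(-45 + 38) = -54*(-7) = 378)
(101 + C)**2 = (101 + 378)**2 = 479**2 = 229441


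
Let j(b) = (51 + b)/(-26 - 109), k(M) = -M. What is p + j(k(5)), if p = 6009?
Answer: 811169/135 ≈ 6008.7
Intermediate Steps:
j(b) = -17/45 - b/135 (j(b) = (51 + b)/(-135) = (51 + b)*(-1/135) = -17/45 - b/135)
p + j(k(5)) = 6009 + (-17/45 - (-1)*5/135) = 6009 + (-17/45 - 1/135*(-5)) = 6009 + (-17/45 + 1/27) = 6009 - 46/135 = 811169/135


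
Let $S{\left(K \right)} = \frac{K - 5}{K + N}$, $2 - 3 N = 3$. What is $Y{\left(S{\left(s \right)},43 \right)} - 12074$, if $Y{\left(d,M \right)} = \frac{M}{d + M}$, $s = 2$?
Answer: $- \frac{2487029}{206} \approx -12073.0$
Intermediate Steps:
$N = - \frac{1}{3}$ ($N = \frac{2}{3} - 1 = - \frac{1}{3} \approx -0.33333$)
$S{\left(K \right)} = \frac{-5 + K}{- \frac{1}{3} + K}$ ($S{\left(K \right)} = \frac{K - 5}{K - \frac{1}{3}} = \frac{-5 + K}{- \frac{1}{3} + K}$)
$Y{\left(d,M \right)} = \frac{M}{M + d}$
$Y{\left(S{\left(s \right)},43 \right)} - 12074 = \frac{43}{43 + \frac{3 \left(-5 + 2\right)}{-1 + 3 \cdot 2}} - 12074 = \frac{43}{43 + 3 \frac{1}{-1 + 6} \left(-3\right)} - 12074 = \frac{43}{43 + 3 \cdot \frac{1}{5} \left(-3\right)} - 12074 = \frac{43}{43 - \frac{9}{5}} - 12074 = \frac{43}{\frac{206}{5}} - 12074 = 43 \cdot \frac{5}{206} - 12074 = \frac{215}{206} - 12074 = - \frac{2487029}{206}$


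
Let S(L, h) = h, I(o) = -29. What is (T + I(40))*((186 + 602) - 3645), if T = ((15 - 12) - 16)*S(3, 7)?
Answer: 342840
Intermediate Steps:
T = -91 (T = ((15 - 12) - 16)*7 = (3 - 16)*7 = -13*7 = -91)
(T + I(40))*((186 + 602) - 3645) = (-91 - 29)*((186 + 602) - 3645) = -120*(788 - 3645) = -120*(-2857) = 342840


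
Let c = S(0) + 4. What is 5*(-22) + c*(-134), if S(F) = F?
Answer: -646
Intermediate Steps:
c = 4 (c = 0 + 4 = 4)
5*(-22) + c*(-134) = 5*(-22) + 4*(-134) = -110 - 536 = -646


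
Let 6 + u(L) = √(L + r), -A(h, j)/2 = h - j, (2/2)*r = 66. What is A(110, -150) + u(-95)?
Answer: -526 + I*√29 ≈ -526.0 + 5.3852*I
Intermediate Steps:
r = 66
A(h, j) = -2*h + 2*j (A(h, j) = -2*(h - j) = -2*h + 2*j)
u(L) = -6 + √(66 + L) (u(L) = -6 + √(L + 66) = -6 + √(66 + L))
A(110, -150) + u(-95) = (-2*110 + 2*(-150)) + (-6 + √(66 - 95)) = (-220 - 300) + (-6 + √(-29)) = -520 + (-6 + I*√29) = -526 + I*√29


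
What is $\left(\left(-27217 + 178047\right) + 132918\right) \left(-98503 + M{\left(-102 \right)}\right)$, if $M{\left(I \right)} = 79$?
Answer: $-27927613152$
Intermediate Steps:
$\left(\left(-27217 + 178047\right) + 132918\right) \left(-98503 + M{\left(-102 \right)}\right) = \left(\left(-27217 + 178047\right) + 132918\right) \left(-98503 + 79\right) = \left(150830 + 132918\right) \left(-98424\right) = 283748 \left(-98424\right) = -27927613152$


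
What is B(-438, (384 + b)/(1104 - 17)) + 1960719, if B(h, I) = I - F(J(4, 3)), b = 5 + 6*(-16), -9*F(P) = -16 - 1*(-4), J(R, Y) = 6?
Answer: 6393901190/3261 ≈ 1.9607e+6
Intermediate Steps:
F(P) = 4/3 (F(P) = -(-16 - 1*(-4))/9 = -(-16 + 4)/9 = -⅑*(-12) = 4/3)
b = -91 (b = 5 - 96 = -91)
B(h, I) = -4/3 + I (B(h, I) = I - 1*4/3 = I - 4/3 = -4/3 + I)
B(-438, (384 + b)/(1104 - 17)) + 1960719 = (-4/3 + (384 - 91)/(1104 - 17)) + 1960719 = (-4/3 + 293/1087) + 1960719 = -3469/3261 + 1960719 = 6393901190/3261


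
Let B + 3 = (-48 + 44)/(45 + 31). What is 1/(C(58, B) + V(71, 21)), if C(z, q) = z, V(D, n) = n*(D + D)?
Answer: 1/3040 ≈ 0.00032895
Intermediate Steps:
B = -58/19 (B = -3 + (-48 + 44)/(45 + 31) = -3 - 4/76 = -3 - 4*1/76 = -3 - 1/19 = -58/19 ≈ -3.0526)
V(D, n) = 2*D*n (V(D, n) = n*(2*D) = 2*D*n)
1/(C(58, B) + V(71, 21)) = 1/(58 + 2*71*21) = 1/(58 + 2982) = 1/3040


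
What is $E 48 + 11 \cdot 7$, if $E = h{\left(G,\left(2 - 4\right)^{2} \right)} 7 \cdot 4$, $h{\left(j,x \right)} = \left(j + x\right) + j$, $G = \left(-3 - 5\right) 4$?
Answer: $-80563$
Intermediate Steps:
$G = -32$ ($G = \left(-8\right) 4 = -32$)
$h{\left(j,x \right)} = x + 2 j$
$E = -1680$ ($E = \left(\left(2 - 4\right)^{2} + 2 \left(-32\right)\right) 7 \cdot 4 = \left(\left(-2\right)^{2} - 64\right) 7 \cdot 4 = \left(4 - 64\right) 7 \cdot 4 = \left(-60\right) 7 \cdot 4 = \left(-420\right) 4 = -1680$)
$E 48 + 11 \cdot 7 = \left(-1680\right) 48 + 11 \cdot 7 = -80640 + 77 = -80563$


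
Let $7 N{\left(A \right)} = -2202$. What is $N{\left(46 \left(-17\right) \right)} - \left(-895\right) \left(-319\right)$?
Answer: $- \frac{2000737}{7} \approx -2.8582 \cdot 10^{5}$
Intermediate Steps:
$N{\left(A \right)} = - \frac{2202}{7}$ ($N{\left(A \right)} = \frac{1}{7} \left(-2202\right) = - \frac{2202}{7}$)
$N{\left(46 \left(-17\right) \right)} - \left(-895\right) \left(-319\right) = - \frac{2202}{7} - \left(-895\right) \left(-319\right) = - \frac{2202}{7} - 285505 = - \frac{2000737}{7}$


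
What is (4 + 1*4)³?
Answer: 512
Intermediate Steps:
(4 + 1*4)³ = (4 + 4)³ = 8³ = 512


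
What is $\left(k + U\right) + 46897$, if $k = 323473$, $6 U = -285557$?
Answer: $\frac{1936663}{6} \approx 3.2278 \cdot 10^{5}$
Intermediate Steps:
$U = - \frac{285557}{6}$ ($U = \frac{1}{6} \left(-285557\right) = - \frac{285557}{6} \approx -47593.0$)
$\left(k + U\right) + 46897 = \left(323473 - \frac{285557}{6}\right) + 46897 = \frac{1655281}{6} + 46897 = \frac{1936663}{6}$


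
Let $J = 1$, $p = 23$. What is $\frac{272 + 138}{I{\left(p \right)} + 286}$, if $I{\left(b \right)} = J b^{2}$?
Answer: $\frac{82}{163} \approx 0.50307$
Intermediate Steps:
$I{\left(b \right)} = b^{2}$ ($I{\left(b \right)} = 1 b^{2} = b^{2}$)
$\frac{272 + 138}{I{\left(p \right)} + 286} = \frac{272 + 138}{23^{2} + 286} = \frac{410}{529 + 286} = \frac{410}{815} = 410 \cdot \frac{1}{815} = \frac{82}{163}$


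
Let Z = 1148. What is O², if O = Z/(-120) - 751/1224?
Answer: 3881663809/37454400 ≈ 103.64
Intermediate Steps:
O = -62303/6120 (O = 1148/(-120) - 751/1224 = 1148*(-1/120) - 751*1/1224 = -287/30 - 751/1224 = -62303/6120 ≈ -10.180)
O² = (-62303/6120)² = 3881663809/37454400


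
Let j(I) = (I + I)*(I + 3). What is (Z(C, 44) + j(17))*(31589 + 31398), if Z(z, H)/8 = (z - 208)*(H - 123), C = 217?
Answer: -315438896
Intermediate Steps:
Z(z, H) = 8*(-208 + z)*(-123 + H) (Z(z, H) = 8*((z - 208)*(H - 123)) = 8*((-208 + z)*(-123 + H)) = 8*(-208 + z)*(-123 + H))
j(I) = 2*I*(3 + I) (j(I) = (2*I)*(3 + I) = 2*I*(3 + I))
(Z(C, 44) + j(17))*(31589 + 31398) = ((204672 - 1664*44 - 984*217 + 8*44*217) + 2*17*(3 + 17))*(31589 + 31398) = ((204672 - 73216 - 213528 + 76384) + 2*17*20)*62987 = (-5688 + 680)*62987 = -5008*62987 = -315438896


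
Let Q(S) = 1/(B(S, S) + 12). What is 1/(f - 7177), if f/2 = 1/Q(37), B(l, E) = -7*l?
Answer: -1/7671 ≈ -0.00013036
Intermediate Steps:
Q(S) = 1/(12 - 7*S) (Q(S) = 1/(-7*S + 12) = 1/(12 - 7*S))
f = -494 (f = 2/((-1/(-12 + 7*37))) = 2/((-1/(-12 + 259))) = 2/((-1/247)) = 2/((-1*1/247)) = 2/(-1/247) = 2*(-247) = -494)
1/(f - 7177) = 1/(-494 - 7177) = 1/(-7671) = -1/7671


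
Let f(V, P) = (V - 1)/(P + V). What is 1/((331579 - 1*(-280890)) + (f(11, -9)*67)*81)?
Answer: 1/639604 ≈ 1.5635e-6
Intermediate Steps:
f(V, P) = (-1 + V)/(P + V)
1/((331579 - 1*(-280890)) + (f(11, -9)*67)*81) = 1/((331579 - 1*(-280890)) + (((-1 + 11)/(-9 + 11))*67)*81) = 1/((331579 + 280890) + ((10/2)*67)*81) = 1/(612469 + (((½)*10)*67)*81) = 1/(612469 + (5*67)*81) = 1/(612469 + 335*81) = 1/(612469 + 27135) = 1/639604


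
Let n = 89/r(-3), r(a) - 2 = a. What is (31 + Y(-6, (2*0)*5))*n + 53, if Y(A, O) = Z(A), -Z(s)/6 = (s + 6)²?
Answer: -2706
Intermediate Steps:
Z(s) = -6*(6 + s)² (Z(s) = -6*(s + 6)² = -6*(6 + s)²)
r(a) = 2 + a
n = -89 (n = 89/(2 - 3) = 89/(-1) = 89*(-1) = -89)
Y(A, O) = -6*(6 + A)²
(31 + Y(-6, (2*0)*5))*n + 53 = (31 - 6*(6 - 6)²)*(-89) + 53 = (31 - 6*0²)*(-89) + 53 = (31 - 6*0)*(-89) + 53 = (31 + 0)*(-89) + 53 = 31*(-89) + 53 = -2759 + 53 = -2706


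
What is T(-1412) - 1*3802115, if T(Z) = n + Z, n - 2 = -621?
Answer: -3804146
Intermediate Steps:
n = -619 (n = 2 - 621 = -619)
T(Z) = -619 + Z
T(-1412) - 1*3802115 = (-619 - 1412) - 1*3802115 = -2031 - 3802115 = -3804146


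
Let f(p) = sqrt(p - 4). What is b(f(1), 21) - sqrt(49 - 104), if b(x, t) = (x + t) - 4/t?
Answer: 437/21 + I*sqrt(3) - I*sqrt(55) ≈ 20.81 - 5.6842*I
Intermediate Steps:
f(p) = sqrt(-4 + p)
b(x, t) = t + x - 4/t (b(x, t) = (t + x) - 4/t = t + x - 4/t)
b(f(1), 21) - sqrt(49 - 104) = (21 + sqrt(-4 + 1) - 4/21) - sqrt(49 - 104) = (21 + sqrt(-3) - 4*1/21) - sqrt(-55) = (21 + I*sqrt(3) - 4/21) - I*sqrt(55) = (437/21 + I*sqrt(3)) - I*sqrt(55) = 437/21 + I*sqrt(3) - I*sqrt(55)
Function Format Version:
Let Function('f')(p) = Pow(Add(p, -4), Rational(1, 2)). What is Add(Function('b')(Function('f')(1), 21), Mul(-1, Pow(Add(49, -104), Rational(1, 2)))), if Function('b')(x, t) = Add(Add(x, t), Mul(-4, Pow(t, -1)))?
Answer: Add(Rational(437, 21), Mul(I, Pow(3, Rational(1, 2))), Mul(-1, I, Pow(55, Rational(1, 2)))) ≈ Add(20.810, Mul(-5.6842, I))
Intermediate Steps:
Function('f')(p) = Pow(Add(-4, p), Rational(1, 2))
Function('b')(x, t) = Add(t, x, Mul(-4, Pow(t, -1))) (Function('b')(x, t) = Add(Add(t, x), Mul(-4, Pow(t, -1))) = Add(t, x, Mul(-4, Pow(t, -1))))
Add(Function('b')(Function('f')(1), 21), Mul(-1, Pow(Add(49, -104), Rational(1, 2)))) = Add(Add(21, Pow(Add(-4, 1), Rational(1, 2)), Mul(-4, Pow(21, -1))), Mul(-1, Pow(Add(49, -104), Rational(1, 2)))) = Add(Add(21, Pow(-3, Rational(1, 2)), Mul(-4, Rational(1, 21))), Mul(-1, Pow(-55, Rational(1, 2)))) = Add(Add(21, Mul(I, Pow(3, Rational(1, 2))), Rational(-4, 21)), Mul(-1, Mul(I, Pow(55, Rational(1, 2))))) = Add(Add(Rational(437, 21), Mul(I, Pow(3, Rational(1, 2)))), Mul(-1, I, Pow(55, Rational(1, 2)))) = Add(Rational(437, 21), Mul(I, Pow(3, Rational(1, 2))), Mul(-1, I, Pow(55, Rational(1, 2))))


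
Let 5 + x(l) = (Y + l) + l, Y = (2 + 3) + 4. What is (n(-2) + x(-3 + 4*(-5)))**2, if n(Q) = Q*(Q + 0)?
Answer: 1444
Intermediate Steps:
n(Q) = Q**2 (n(Q) = Q*Q = Q**2)
Y = 9 (Y = 5 + 4 = 9)
x(l) = 4 + 2*l (x(l) = -5 + ((9 + l) + l) = -5 + (9 + 2*l) = 4 + 2*l)
(n(-2) + x(-3 + 4*(-5)))**2 = ((-2)**2 + (4 + 2*(-3 + 4*(-5))))**2 = (4 + (4 + 2*(-3 - 20)))**2 = (4 + (4 + 2*(-23)))**2 = (4 + (4 - 46))**2 = (4 - 42)**2 = (-38)**2 = 1444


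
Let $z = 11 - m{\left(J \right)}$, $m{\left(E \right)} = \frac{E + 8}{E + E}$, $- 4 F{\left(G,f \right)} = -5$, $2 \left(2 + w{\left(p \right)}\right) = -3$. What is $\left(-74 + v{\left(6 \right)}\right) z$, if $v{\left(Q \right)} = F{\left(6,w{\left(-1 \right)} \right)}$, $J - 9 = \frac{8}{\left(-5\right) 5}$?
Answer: $- \frac{1267887}{1736} \approx -730.35$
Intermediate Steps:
$w{\left(p \right)} = - \frac{7}{2}$ ($w{\left(p \right)} = -2 + \frac{1}{2} \left(-3\right) = -2 - \frac{3}{2} = - \frac{7}{2}$)
$F{\left(G,f \right)} = \frac{5}{4}$ ($F{\left(G,f \right)} = \left(- \frac{1}{4}\right) \left(-5\right) = \frac{5}{4}$)
$J = \frac{217}{25}$ ($J = 9 + \frac{8}{\left(-5\right) 5} = 9 + \frac{8}{-25} = 9 + 8 \left(- \frac{1}{25}\right) = 9 - \frac{8}{25} = \frac{217}{25} \approx 8.68$)
$v{\left(Q \right)} = \frac{5}{4}$
$m{\left(E \right)} = \frac{8 + E}{2 E}$
$z = \frac{4357}{434}$ ($z = 11 - \frac{8 + \frac{217}{25}}{2 \cdot \frac{217}{25}} = 11 - \frac{1}{2} \cdot \frac{25}{217} \cdot \frac{417}{25} = 11 - \frac{417}{434} = \frac{4357}{434} \approx 10.039$)
$\left(-74 + v{\left(6 \right)}\right) z = \left(-74 + \frac{5}{4}\right) \frac{4357}{434} = \left(- \frac{291}{4}\right) \frac{4357}{434} = - \frac{1267887}{1736}$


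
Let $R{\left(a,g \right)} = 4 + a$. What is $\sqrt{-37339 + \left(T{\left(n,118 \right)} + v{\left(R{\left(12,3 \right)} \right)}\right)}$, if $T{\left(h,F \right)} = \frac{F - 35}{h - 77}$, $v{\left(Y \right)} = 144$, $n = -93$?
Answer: $\frac{i \sqrt{1074949610}}{170} \approx 192.86 i$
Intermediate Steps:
$T{\left(h,F \right)} = \frac{-35 + F}{-77 + h}$
$\sqrt{-37339 + \left(T{\left(n,118 \right)} + v{\left(R{\left(12,3 \right)} \right)}\right)} = \sqrt{-37339 + \left(\frac{-35 + 118}{-77 - 93} + 144\right)} = \sqrt{-37339 + \left(\frac{1}{-170} \cdot 83 + 144\right)} = \sqrt{-37339 + \left(\left(- \frac{1}{170}\right) 83 + 144\right)} = \sqrt{-37339 + \left(- \frac{83}{170} + 144\right)} = \sqrt{-37339 + \frac{24397}{170}} = \sqrt{- \frac{6323233}{170}} = \frac{i \sqrt{1074949610}}{170}$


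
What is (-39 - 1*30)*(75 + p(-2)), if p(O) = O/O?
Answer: -5244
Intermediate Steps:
p(O) = 1
(-39 - 1*30)*(75 + p(-2)) = (-39 - 1*30)*(75 + 1) = (-39 - 30)*76 = -69*76 = -5244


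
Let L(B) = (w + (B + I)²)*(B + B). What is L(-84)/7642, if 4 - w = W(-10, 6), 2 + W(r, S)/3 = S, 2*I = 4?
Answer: -564144/3821 ≈ -147.64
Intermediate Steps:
I = 2 (I = (½)*4 = 2)
W(r, S) = -6 + 3*S
w = -8 (w = 4 - (-6 + 3*6) = 4 - (-6 + 18) = 4 - 1*12 = 4 - 12 = -8)
L(B) = 2*B*(-8 + (2 + B)²) (L(B) = (-8 + (B + 2)²)*(B + B) = (-8 + (2 + B)²)*(2*B) = 2*B*(-8 + (2 + B)²))
L(-84)/7642 = (2*(-84)*(-8 + (2 - 84)²))/7642 = (2*(-84)*(-8 + (-82)²))*(1/7642) = (2*(-84)*(-8 + 6724))*(1/7642) = (2*(-84)*6716)*(1/7642) = -1128288*1/7642 = -564144/3821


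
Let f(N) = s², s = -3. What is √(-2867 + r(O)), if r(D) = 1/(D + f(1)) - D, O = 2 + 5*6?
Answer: I*√4873178/41 ≈ 53.842*I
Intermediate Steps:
f(N) = 9 (f(N) = (-3)² = 9)
O = 32 (O = 2 + 30 = 32)
r(D) = 1/(9 + D) - D (r(D) = 1/(D + 9) - D = 1/(9 + D) - D)
√(-2867 + r(O)) = √(-2867 + (1 - 1*32² - 9*32)/(9 + 32)) = √(-2867 + (1 - 1*1024 - 288)/41) = √(-2867 + (1 - 1024 - 288)/41) = √(-2867 + (1/41)*(-1311)) = √(-2867 - 1311/41) = √(-118858/41) = I*√4873178/41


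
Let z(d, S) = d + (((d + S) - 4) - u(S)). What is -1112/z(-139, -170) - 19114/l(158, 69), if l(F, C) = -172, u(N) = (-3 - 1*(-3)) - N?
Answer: 3020043/26746 ≈ 112.92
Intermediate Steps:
u(N) = -N (u(N) = (-3 + 3) - N = 0 - N = -N)
z(d, S) = -4 + 2*S + 2*d (z(d, S) = d + (((d + S) - 4) - (-1)*S) = d + (((S + d) - 4) + S) = d + ((-4 + S + d) + S) = d + (-4 + d + 2*S) = -4 + 2*S + 2*d)
-1112/z(-139, -170) - 19114/l(158, 69) = -1112/(-4 + 2*(-170) + 2*(-139)) - 19114/(-172) = -1112/(-4 - 340 - 278) - 19114*(-1/172) = -1112/(-622) + 9557/86 = -1112*(-1/622) + 9557/86 = 556/311 + 9557/86 = 3020043/26746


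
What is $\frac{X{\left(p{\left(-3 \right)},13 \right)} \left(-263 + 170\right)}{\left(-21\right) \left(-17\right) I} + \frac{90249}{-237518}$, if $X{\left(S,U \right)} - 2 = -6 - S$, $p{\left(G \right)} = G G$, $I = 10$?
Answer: $- \frac{2919139}{70661605} \approx -0.041312$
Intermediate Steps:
$p{\left(G \right)} = G^{2}$
$X{\left(S,U \right)} = -4 - S$ ($X{\left(S,U \right)} = 2 - \left(6 + S\right) = -4 - S$)
$\frac{X{\left(p{\left(-3 \right)},13 \right)} \left(-263 + 170\right)}{\left(-21\right) \left(-17\right) I} + \frac{90249}{-237518} = \frac{\left(-4 - \left(-3\right)^{2}\right) \left(-263 + 170\right)}{\left(-21\right) \left(-17\right) 10} + \frac{90249}{-237518} = \frac{\left(-4 - 9\right) \left(-93\right)}{357 \cdot 10} + 90249 \left(- \frac{1}{237518}\right) = \frac{\left(-4 - 9\right) \left(-93\right)}{3570} - \frac{90249}{237518} = \left(-13\right) \left(-93\right) \frac{1}{3570} - \frac{90249}{237518} = 1209 \cdot \frac{1}{3570} - \frac{90249}{237518} = \frac{403}{1190} - \frac{90249}{237518} = - \frac{2919139}{70661605}$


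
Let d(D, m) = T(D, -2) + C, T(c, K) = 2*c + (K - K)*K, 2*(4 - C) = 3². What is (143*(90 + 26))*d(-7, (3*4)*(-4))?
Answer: -240526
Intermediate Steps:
C = -½ (C = 4 - ½*3² = 4 - ½*9 = 4 - 9/2 = -½ ≈ -0.50000)
T(c, K) = 2*c (T(c, K) = 2*c + 0*K = 2*c + 0 = 2*c)
d(D, m) = -½ + 2*D (d(D, m) = 2*D - ½ = -½ + 2*D)
(143*(90 + 26))*d(-7, (3*4)*(-4)) = (143*(90 + 26))*(-½ + 2*(-7)) = (143*116)*(-½ - 14) = 16588*(-29/2) = -240526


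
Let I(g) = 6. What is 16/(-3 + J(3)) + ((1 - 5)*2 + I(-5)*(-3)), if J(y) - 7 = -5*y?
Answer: -302/11 ≈ -27.455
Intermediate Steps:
J(y) = 7 - 5*y
16/(-3 + J(3)) + ((1 - 5)*2 + I(-5)*(-3)) = 16/(-3 + (7 - 5*3)) + ((1 - 5)*2 + 6*(-3)) = 16/(-3 + (7 - 15)) + (-4*2 - 18) = 16/(-3 - 8) + (-8 - 18) = 16/(-11) - 26 = 16*(-1/11) - 26 = -16/11 - 26 = -302/11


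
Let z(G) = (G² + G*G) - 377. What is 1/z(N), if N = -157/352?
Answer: -61952/23331255 ≈ -0.0026553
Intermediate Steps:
N = -157/352 (N = -157*1/352 = -157/352 ≈ -0.44602)
z(G) = -377 + 2*G² (z(G) = (G² + G²) - 377 = 2*G² - 377 = -377 + 2*G²)
1/z(N) = 1/(-377 + 2*(-157/352)²) = 1/(-377 + 2*(24649/123904)) = 1/(-377 + 24649/61952) = 1/(-23331255/61952) = -61952/23331255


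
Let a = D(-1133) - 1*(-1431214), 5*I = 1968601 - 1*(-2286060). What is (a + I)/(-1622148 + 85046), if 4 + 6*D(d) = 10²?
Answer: -11410811/7685510 ≈ -1.4847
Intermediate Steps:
I = 4254661/5 (I = (1968601 - 1*(-2286060))/5 = (1968601 + 2286060)/5 = (⅕)*4254661 = 4254661/5 ≈ 8.5093e+5)
D(d) = 16 (D(d) = -⅔ + (⅙)*10² = -⅔ + (⅙)*100 = -⅔ + 50/3 = 16)
a = 1431230 (a = 16 - 1*(-1431214) = 16 + 1431214 = 1431230)
(a + I)/(-1622148 + 85046) = (1431230 + 4254661/5)/(-1622148 + 85046) = (11410811/5)/(-1537102) = (11410811/5)*(-1/1537102) = -11410811/7685510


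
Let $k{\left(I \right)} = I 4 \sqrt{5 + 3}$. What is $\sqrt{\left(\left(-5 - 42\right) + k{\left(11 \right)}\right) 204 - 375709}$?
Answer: $\sqrt{-385297 + 17952 \sqrt{2}} \approx 599.92 i$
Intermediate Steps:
$k{\left(I \right)} = 8 I \sqrt{2}$ ($k{\left(I \right)} = 4 I \sqrt{8} = 4 I 2 \sqrt{2} = 8 I \sqrt{2}$)
$\sqrt{\left(\left(-5 - 42\right) + k{\left(11 \right)}\right) 204 - 375709} = \sqrt{\left(\left(-5 - 42\right) + 8 \cdot 11 \sqrt{2}\right) 204 - 375709} = \sqrt{\left(\left(-5 - 42\right) + 88 \sqrt{2}\right) 204 - 375709} = \sqrt{\left(-47 + 88 \sqrt{2}\right) 204 - 375709} = \sqrt{\left(-9588 + 17952 \sqrt{2}\right) - 375709} = \sqrt{-385297 + 17952 \sqrt{2}}$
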